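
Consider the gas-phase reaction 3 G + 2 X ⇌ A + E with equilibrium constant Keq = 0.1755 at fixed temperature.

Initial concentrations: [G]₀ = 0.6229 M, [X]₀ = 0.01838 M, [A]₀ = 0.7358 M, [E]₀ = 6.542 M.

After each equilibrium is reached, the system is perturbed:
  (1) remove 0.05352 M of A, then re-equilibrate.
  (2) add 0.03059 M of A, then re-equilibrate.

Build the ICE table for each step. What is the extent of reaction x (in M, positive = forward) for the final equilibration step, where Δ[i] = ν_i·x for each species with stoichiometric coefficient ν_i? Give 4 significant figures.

x = -0.01028 M

Q₀ = 5.8955e+04 vs Keq = 0.1755 ⇒ Q>K, reverse
Step 1:
                  G         X         A         E
  Initial    0.6229   0.01838    0.7358     6.542
  Change      1.452     0.968    -0.484    -0.484
  Equil       2.075    0.9864    0.2518     6.058
  solve Keq expr → x = -0.484; check Q = 0.1755
Then remove 0.05352 M of A.
Step 2:
                  G         X         A         E
  Initial     2.075    0.9864    0.1983     6.058
  Change   -0.05303  -0.03535   0.01768   0.01768
  Equil       2.022     0.951    0.2159     6.076
  solve Keq expr → x = 0.01768; check Q = 0.1755
Then add 0.03059 M of A.
Step 3:
                  G         X         A         E
  Initial     2.022     0.951    0.2465     6.076
  Change    0.03084   0.02056  -0.01028  -0.01028
  Equil       2.053    0.9716    0.2363     6.065
  solve Keq expr → x = -0.01028; check Q = 0.1755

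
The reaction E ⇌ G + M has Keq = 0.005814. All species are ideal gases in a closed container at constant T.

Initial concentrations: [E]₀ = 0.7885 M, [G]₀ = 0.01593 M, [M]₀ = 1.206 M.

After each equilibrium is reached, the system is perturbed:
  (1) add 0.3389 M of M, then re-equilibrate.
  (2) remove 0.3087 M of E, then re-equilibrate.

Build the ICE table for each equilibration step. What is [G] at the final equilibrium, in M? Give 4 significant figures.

Q₀ = 0.02436 vs Keq = 0.005814 ⇒ Q>K, reverse
Step 1:
                  E         G         M
  init       0.7885   0.01593     1.206
  Δ         0.01203  -0.01203  -0.01203
  eq         0.8005  0.003898     1.194
  solve Keq expr → x = -0.01203; check Q = 0.005814
Then add 0.3389 M of M.
Step 2:
                  E         G         M
  init       0.8005  0.003898     1.533
  Δ       8.5689e-04 -8.5689e-04 -8.5689e-04
  eq         0.8014  0.003041     1.532
  solve Keq expr → x = -8.5689e-04; check Q = 0.005814
Then remove 0.3087 M of E.
Step 3:
                  E         G         M
  init       0.4927  0.003041     1.532
  Δ        0.001166 -0.001166 -0.001166
  eq         0.4939  0.001876     1.531
  solve Keq expr → x = -0.001166; check Q = 0.005814

[G]_eq = 0.001876 M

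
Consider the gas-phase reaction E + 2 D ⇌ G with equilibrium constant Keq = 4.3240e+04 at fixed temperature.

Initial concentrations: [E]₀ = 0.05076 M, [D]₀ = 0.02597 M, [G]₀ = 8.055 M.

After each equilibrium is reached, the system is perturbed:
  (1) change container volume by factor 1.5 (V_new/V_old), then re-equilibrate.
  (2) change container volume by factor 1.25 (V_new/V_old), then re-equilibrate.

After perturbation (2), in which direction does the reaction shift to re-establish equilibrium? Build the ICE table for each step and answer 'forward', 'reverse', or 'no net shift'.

Q₀ = 2.3529e+05 vs Keq = 4.3240e+04 ⇒ Q>K, reverse
Step 1:
                   E          D          G
  init       0.05076    0.02597      8.055
  Δ          0.01384    0.02768   -0.01384
  eq          0.0646    0.05365      8.041
  solve Keq expr → x = -0.01384; check Q = 4.3240e+04
Then change container volume by factor 1.5 (V_new/V_old).
Step 2:
                   E          D          G
  init       0.04307    0.03577      5.361
  Δ         0.006984    0.01397  -0.006984
  eq         0.05005    0.04974      5.354
  solve Keq expr → x = -0.006984; check Q = 4.3240e+04
Then change container volume by factor 1.25 (V_new/V_old).
Step 3:
                   E          D          G
  init       0.04004    0.03979      4.283
  Δ         0.003848   0.007696  -0.003848
  eq         0.04389    0.04749      4.279
  solve Keq expr → x = -0.003848; check Q = 4.3240e+04

Direction: reverse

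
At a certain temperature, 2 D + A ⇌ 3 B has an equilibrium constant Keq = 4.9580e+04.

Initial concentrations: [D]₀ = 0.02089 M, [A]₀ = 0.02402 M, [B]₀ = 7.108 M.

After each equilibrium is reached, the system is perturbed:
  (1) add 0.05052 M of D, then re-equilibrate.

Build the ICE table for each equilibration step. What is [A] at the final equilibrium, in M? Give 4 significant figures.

[A]_eq = 0.1098 M

Q₀ = 3.4260e+07 vs Keq = 4.9580e+04 ⇒ Q>K, reverse
Step 1:
                  D         A         B
  I         0.02089   0.02402     7.108
  C          0.2037    0.1018   -0.3055
  E          0.2246    0.1259     6.802
  solve Keq expr → x = -0.1018; check Q = 4.9580e+04
Then add 0.05052 M of D.
Step 2:
                  D         A         B
  I          0.2751    0.1259     6.802
  C        -0.03211  -0.01605   0.04816
  E           0.243    0.1098     6.851
  solve Keq expr → x = 0.01605; check Q = 4.9580e+04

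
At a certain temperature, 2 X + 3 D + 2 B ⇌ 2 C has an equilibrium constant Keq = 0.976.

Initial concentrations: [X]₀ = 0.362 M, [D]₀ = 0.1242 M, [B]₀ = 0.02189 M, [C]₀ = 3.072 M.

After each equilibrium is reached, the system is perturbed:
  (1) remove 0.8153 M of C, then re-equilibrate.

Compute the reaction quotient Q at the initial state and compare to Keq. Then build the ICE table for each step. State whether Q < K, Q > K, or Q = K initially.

Q₀ = 7.8446e+07 vs Keq = 0.976 ⇒ Q>K, reverse
Step 1:
                  X         D         B         C
  init        0.362    0.1242   0.02189     3.072
  Δ          0.9141     1.371    0.9141   -0.9141
  eq          1.276     1.495     0.936     2.158
  solve Keq expr → x = -0.4571; check Q = 0.976
Then remove 0.8153 M of C.
Step 2:
                  X         D         B         C
  init        1.276     1.495     0.936     1.343
  Δ         -0.1112   -0.1668   -0.1112    0.1112
  eq          1.165     1.329    0.8248     1.454
  solve Keq expr → x = 0.05559; check Q = 0.976

Q₀ = 7.8446e+07; Q > K (proceeds reverse)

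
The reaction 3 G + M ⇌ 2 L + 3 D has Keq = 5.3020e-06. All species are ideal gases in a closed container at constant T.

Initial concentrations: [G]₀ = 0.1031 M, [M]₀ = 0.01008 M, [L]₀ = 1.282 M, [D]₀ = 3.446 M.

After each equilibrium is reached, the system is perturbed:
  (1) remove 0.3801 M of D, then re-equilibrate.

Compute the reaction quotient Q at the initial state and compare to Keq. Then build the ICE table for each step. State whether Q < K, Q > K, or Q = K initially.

Q₀ = 6.0881e+06; Q > K (proceeds reverse)

Q₀ = 6.0881e+06 vs Keq = 5.3020e-06 ⇒ Q>K, reverse
Step 1:
                    G           M           L           D
  I            0.1031     0.01008       1.282       3.446
  C             1.919      0.6396      -1.279      -1.919
  E             2.022      0.6497    0.002827       1.527
  solve Keq expr → x = -0.6396; check Q = 5.3020e-06
Then remove 0.3801 M of D.
Step 2:
                    G           M           L           D
  I             2.022      0.6497    0.002827       1.147
  C          -0.00224 -7.4668e-04    0.001493     0.00224
  E              2.02      0.6489     0.00432       1.149
  solve Keq expr → x = 7.4668e-04; check Q = 5.3020e-06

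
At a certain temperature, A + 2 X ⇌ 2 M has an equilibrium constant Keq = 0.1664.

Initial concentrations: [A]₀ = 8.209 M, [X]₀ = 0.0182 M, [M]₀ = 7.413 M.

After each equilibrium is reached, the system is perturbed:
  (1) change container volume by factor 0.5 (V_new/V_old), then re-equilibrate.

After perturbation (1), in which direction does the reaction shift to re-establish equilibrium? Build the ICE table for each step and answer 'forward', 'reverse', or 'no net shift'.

Q₀ = 2.0209e+04 vs Keq = 0.1664 ⇒ Q>K, reverse
Step 1:
                   A          X          M
  Initial      8.209     0.0182      7.413
  Change       1.621      3.243     -3.243
  Equil         9.83      3.261       4.17
  solve Keq expr → x = -1.621; check Q = 0.1664
Then change container volume by factor 0.5 (V_new/V_old).
Step 2:
                   A          X          M
  Initial      19.66      6.522      8.341
  Change     -0.5891     -1.178      1.178
  Equil        19.07      5.343      9.519
  solve Keq expr → x = 0.5891; check Q = 0.1664

Direction: forward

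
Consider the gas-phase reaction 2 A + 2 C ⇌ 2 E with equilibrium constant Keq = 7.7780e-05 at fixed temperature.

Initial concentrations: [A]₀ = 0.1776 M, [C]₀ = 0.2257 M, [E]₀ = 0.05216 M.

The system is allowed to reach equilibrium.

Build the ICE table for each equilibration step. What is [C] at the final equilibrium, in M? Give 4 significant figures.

[C]_eq = 0.2773 M

Q₀ = 1.693 vs Keq = 7.7780e-05 ⇒ Q>K, reverse
Step 1:
                   A          C          E
  Initial     0.1776     0.2257    0.05216
  Change      0.0516     0.0516    -0.0516
  Equil       0.2292     0.2773 5.6053e-04
  solve Keq expr → x = -0.0258; check Q = 7.7780e-05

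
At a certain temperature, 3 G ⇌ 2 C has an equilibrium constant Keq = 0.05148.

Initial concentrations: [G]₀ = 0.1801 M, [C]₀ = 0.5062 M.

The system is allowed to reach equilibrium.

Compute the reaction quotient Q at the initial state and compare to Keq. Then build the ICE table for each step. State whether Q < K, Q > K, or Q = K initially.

Q₀ = 43.86 vs Keq = 0.05148 ⇒ Q>K, reverse
Step 1:
                  G         C
  Initial    0.1801    0.5062
  Change     0.5479   -0.3653
  Equil       0.728    0.1409
  solve Keq expr → x = -0.1826; check Q = 0.05148

Q₀ = 43.86; Q > K (proceeds reverse)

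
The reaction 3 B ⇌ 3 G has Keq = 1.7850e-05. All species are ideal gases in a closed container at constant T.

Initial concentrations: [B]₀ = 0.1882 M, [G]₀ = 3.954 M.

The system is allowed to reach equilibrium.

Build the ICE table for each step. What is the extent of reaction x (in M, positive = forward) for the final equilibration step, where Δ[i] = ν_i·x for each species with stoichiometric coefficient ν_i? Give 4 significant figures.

x = -1.283 M

Q₀ = 9274 vs Keq = 1.7850e-05 ⇒ Q>K, reverse
Step 1:
                    B           G
  I            0.1882       3.954
  C             3.849      -3.849
  E             4.037      0.1055
  solve Keq expr → x = -1.283; check Q = 1.7850e-05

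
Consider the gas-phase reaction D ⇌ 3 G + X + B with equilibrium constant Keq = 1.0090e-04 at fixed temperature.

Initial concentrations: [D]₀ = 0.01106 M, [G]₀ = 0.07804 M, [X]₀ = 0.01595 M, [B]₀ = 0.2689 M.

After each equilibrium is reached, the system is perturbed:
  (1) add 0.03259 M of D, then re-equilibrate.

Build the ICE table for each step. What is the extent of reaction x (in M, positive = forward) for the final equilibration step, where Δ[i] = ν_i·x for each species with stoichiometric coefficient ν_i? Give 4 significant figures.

x = 0.006235 M

Q₀ = 1.8431e-04 vs Keq = 1.0090e-04 ⇒ Q>K, reverse
Step 1:
                    D           G           X           B
  Initial     0.01106     0.07804     0.01595      0.2689
  Change     0.002198   -0.006593   -0.002198   -0.002198
  Equil       0.01326     0.07145     0.01375      0.2667
  solve Keq expr → x = -0.002198; check Q = 1.0090e-04
Then add 0.03259 M of D.
Step 2:
                    D           G           X           B
  Initial     0.04585     0.07145     0.01375      0.2667
  Change    -0.006235      0.0187    0.006235    0.006235
  Equil       0.03961     0.09015     0.01999      0.2729
  solve Keq expr → x = 0.006235; check Q = 1.0090e-04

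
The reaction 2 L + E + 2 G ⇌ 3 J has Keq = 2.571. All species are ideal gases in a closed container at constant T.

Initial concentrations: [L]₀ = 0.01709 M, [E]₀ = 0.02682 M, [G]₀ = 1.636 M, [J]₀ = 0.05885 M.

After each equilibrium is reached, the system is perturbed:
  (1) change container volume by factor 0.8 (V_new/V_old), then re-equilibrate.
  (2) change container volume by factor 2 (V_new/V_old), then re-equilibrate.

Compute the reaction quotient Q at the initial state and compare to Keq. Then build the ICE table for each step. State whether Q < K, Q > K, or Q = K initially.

Q₀ = 9.721; Q > K (proceeds reverse)

Q₀ = 9.721 vs Keq = 2.571 ⇒ Q>K, reverse
Step 1:
                   L          E          G          J
  init       0.01709    0.02682      1.636    0.05885
  Δ         0.006601   0.003301   0.006601  -0.009902
  eq         0.02369    0.03012      1.643    0.04895
  solve Keq expr → x = -0.003301; check Q = 2.571
Then change container volume by factor 0.8 (V_new/V_old).
Step 2:
                   L          E          G          J
  init       0.02961    0.03765      2.053    0.06119
  Δ         -0.00285  -0.001425   -0.00285   0.004274
  eq         0.02676    0.03623       2.05    0.06546
  solve Keq expr → x = 0.001425; check Q = 2.571
Then change container volume by factor 2 (V_new/V_old).
Step 3:
                   L          E          G          J
  init       0.01338    0.01811      1.025    0.03273
  Δ         0.004461    0.00223   0.004461  -0.006691
  eq         0.01784    0.02034       1.03    0.02604
  solve Keq expr → x = -0.00223; check Q = 2.571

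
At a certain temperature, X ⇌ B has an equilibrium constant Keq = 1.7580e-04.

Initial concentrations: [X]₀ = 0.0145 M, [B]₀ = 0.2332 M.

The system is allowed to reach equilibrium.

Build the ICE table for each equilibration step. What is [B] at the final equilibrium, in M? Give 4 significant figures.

Q₀ = 16.08 vs Keq = 1.7580e-04 ⇒ Q>K, reverse
Step 1:
                   X          B
  Initial     0.0145     0.2332
  Change      0.2332    -0.2332
  Equil       0.2477 4.3538e-05
  solve Keq expr → x = -0.2332; check Q = 1.7580e-04

[B]_eq = 4.3538e-05 M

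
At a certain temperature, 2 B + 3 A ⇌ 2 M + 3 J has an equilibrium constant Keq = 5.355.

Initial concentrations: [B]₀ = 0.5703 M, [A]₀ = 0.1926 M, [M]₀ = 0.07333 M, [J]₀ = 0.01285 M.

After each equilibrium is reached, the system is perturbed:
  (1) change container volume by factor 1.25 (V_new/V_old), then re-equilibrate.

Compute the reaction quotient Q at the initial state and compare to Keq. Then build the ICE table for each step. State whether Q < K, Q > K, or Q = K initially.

Q₀ = 4.9102e-06 vs Keq = 5.355 ⇒ Q<K, forward
Step 1:
                  B         A         M         J
  Initial    0.5703    0.1926   0.07333   0.01285
  Change    -0.0976   -0.1464    0.0976    0.1464
  Equil      0.4727    0.0462    0.1709    0.1592
  solve Keq expr → x = 0.0488; check Q = 5.355
Then change container volume by factor 1.25 (V_new/V_old).
Step 2:
                  B         A         M         J
  Initial    0.3782   0.03696    0.1367    0.1274
  Change          0         0         0         0
  Equil      0.3782   0.03696    0.1367    0.1274
  solve Keq expr → x = 0; check Q = 5.355

Q₀ = 4.9102e-06; Q < K (proceeds forward)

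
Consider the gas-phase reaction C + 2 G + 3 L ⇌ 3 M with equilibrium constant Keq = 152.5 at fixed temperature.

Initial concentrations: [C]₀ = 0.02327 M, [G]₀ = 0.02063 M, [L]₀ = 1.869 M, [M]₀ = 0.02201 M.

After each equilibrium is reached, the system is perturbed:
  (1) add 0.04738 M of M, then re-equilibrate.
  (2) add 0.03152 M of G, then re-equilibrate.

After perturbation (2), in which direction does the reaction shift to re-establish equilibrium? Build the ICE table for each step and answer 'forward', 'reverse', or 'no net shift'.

Q₀ = 0.1649 vs Keq = 152.5 ⇒ Q<K, forward
Step 1:
                   C          G          L          M
  Initial    0.02327    0.02063      1.869    0.02201
  Change   -0.008869   -0.01774   -0.02661    0.02661
  Equil       0.0144   0.002892      1.842    0.04862
  solve Keq expr → x = 0.008869; check Q = 152.5
Then add 0.04738 M of M.
Step 2:
                   C          G          L          M
  Initial     0.0144   0.002892      1.842      0.096
  Change    0.001961   0.003923   0.005884  -0.005884
  Equil      0.01636   0.006815      1.848    0.09011
  solve Keq expr → x = -0.001961; check Q = 152.5
Then add 0.03152 M of G.
Step 3:
                   C          G          L          M
  Initial    0.01636    0.03834      1.848    0.09011
  Change    -0.01027   -0.02054    -0.0308     0.0308
  Equil     0.006095     0.0178      1.817     0.1209
  solve Keq expr → x = 0.01027; check Q = 152.5

Direction: forward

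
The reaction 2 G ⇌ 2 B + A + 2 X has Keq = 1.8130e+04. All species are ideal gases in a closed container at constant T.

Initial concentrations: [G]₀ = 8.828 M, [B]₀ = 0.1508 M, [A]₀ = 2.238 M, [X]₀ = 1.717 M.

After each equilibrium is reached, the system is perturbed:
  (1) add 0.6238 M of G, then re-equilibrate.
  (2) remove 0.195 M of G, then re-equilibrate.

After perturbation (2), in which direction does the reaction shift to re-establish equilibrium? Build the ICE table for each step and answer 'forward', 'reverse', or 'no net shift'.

Direction: reverse

Q₀ = 0.001925 vs Keq = 1.8130e+04 ⇒ Q<K, forward
Step 1:
                  G         B         A         X
  init        8.828    0.1508     2.238     1.717
  Δ          -7.534     7.534     3.767     7.534
  eq          1.294     7.685     6.005     9.251
  solve Keq expr → x = 3.767; check Q = 1.8130e+04
Then add 0.6238 M of G.
Step 2:
                  G         B         A         X
  init        1.918     7.685     6.005     9.251
  Δ         -0.4534    0.4534    0.2267    0.4534
  eq          1.464     8.138     6.232     9.705
  solve Keq expr → x = 0.2267; check Q = 1.8130e+04
Then remove 0.195 M of G.
Step 3:
                  G         B         A         X
  init        1.269     8.138     6.232     9.705
  Δ          0.1408   -0.1408  -0.07038   -0.1408
  eq           1.41     7.998     6.161     9.564
  solve Keq expr → x = -0.07038; check Q = 1.8130e+04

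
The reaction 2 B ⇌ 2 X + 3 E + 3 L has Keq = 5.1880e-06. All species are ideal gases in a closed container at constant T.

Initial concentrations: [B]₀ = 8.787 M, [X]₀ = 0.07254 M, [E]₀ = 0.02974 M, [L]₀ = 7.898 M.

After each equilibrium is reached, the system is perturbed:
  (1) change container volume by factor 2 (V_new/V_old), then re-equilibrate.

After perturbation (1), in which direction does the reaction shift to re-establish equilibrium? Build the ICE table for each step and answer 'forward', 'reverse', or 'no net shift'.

Q₀ = 8.8318e-07 vs Keq = 5.1880e-06 ⇒ Q<K, forward
Step 1:
                   B          X          E          L
  init         8.787    0.07254    0.02974      7.898
  Δ          -0.0123     0.0123    0.01844    0.01844
  eq           8.775    0.08484    0.04818      7.916
  solve Keq expr → x = 0.006148; check Q = 5.1880e-06
Then change container volume by factor 2 (V_new/V_old).
Step 2:
                   B          X          E          L
  init         4.387    0.04242    0.02409      3.958
  Δ         -0.02875    0.02875    0.04313    0.04313
  eq           4.359    0.07117    0.06722      4.001
  solve Keq expr → x = 0.01438; check Q = 5.1880e-06

Direction: forward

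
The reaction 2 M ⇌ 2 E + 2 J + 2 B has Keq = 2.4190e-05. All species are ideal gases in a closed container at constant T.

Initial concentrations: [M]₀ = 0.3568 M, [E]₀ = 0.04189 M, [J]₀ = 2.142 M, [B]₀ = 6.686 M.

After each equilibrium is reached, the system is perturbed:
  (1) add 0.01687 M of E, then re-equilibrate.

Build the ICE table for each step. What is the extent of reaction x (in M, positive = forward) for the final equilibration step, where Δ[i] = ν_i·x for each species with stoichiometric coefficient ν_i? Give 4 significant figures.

x = -0.008431 M

Q₀ = 2.827 vs Keq = 2.4190e-05 ⇒ Q>K, reverse
Step 1:
                   M          E          J          B
  I           0.3568    0.04189      2.142      6.686
  C          0.04175   -0.04175   -0.04175   -0.04175
  E           0.3985 1.4047e-04        2.1      6.644
  solve Keq expr → x = -0.02087; check Q = 2.4190e-05
Then add 0.01687 M of E.
Step 2:
                   M          E          J          B
  I           0.3985    0.01701        2.1      6.644
  C          0.01686   -0.01686   -0.01686   -0.01686
  E           0.4154 1.4797e-04      2.083      6.627
  solve Keq expr → x = -0.008431; check Q = 2.4190e-05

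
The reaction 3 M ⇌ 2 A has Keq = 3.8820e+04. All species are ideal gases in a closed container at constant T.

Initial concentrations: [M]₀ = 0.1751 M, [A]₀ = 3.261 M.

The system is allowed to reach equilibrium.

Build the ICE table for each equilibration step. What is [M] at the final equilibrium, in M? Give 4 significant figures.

Q₀ = 1981 vs Keq = 3.8820e+04 ⇒ Q<K, forward
Step 1:
                   M          A
  Initial     0.1751      3.261
  Change     -0.1092    0.07279
  Equil      0.06591      3.334
  solve Keq expr → x = 0.0364; check Q = 3.8820e+04

[M]_eq = 0.06591 M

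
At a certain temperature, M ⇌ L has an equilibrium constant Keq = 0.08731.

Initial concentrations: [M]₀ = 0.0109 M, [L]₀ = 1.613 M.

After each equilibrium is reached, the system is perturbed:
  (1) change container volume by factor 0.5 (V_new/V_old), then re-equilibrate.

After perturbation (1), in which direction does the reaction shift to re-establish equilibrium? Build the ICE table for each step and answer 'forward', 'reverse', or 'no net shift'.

Direction: no net shift

Q₀ = 148 vs Keq = 0.08731 ⇒ Q>K, reverse
Step 1:
                    M           L
  Initial      0.0109       1.613
  Change        1.483      -1.483
  Equil         1.494      0.1304
  solve Keq expr → x = -1.483; check Q = 0.08731
Then change container volume by factor 0.5 (V_new/V_old).
Step 2:
                    M           L
  Initial       2.987      0.2608
  Change            0           0
  Equil         2.987      0.2608
  solve Keq expr → x = 0; check Q = 0.08731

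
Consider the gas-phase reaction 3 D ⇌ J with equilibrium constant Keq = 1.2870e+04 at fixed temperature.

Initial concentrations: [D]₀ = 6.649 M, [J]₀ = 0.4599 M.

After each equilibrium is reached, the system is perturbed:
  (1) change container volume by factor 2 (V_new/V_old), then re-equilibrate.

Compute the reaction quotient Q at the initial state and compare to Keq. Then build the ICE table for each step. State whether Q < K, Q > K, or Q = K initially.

Q₀ = 0.001565; Q < K (proceeds forward)

Q₀ = 0.001565 vs Keq = 1.2870e+04 ⇒ Q<K, forward
Step 1:
                  D         J
  Initial     6.649    0.4599
  Change      -6.59     2.197
  Equil      0.0591     2.657
  solve Keq expr → x = 2.197; check Q = 1.2870e+04
Then change container volume by factor 2 (V_new/V_old).
Step 2:
                  D         J
  Initial   0.02955     1.328
  Change    0.01729 -0.005763
  Equil     0.04684     1.323
  solve Keq expr → x = -0.005763; check Q = 1.2870e+04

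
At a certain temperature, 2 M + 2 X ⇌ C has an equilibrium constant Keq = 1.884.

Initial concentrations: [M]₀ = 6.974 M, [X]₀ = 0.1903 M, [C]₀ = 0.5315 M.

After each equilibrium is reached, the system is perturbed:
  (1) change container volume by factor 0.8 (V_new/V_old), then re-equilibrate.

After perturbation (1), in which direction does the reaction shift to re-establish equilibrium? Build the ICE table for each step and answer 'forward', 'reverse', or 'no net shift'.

Q₀ = 0.3018 vs Keq = 1.884 ⇒ Q<K, forward
Step 1:
                  M         X         C
  init        6.974    0.1903    0.5315
  Δ         -0.1091   -0.1091   0.05453
  eq          6.865   0.08124     0.586
  solve Keq expr → x = 0.05453; check Q = 1.884
Then change container volume by factor 0.8 (V_new/V_old).
Step 2:
                  M         X         C
  init        8.581    0.1016    0.7325
  Δ        -0.02796  -0.02796   0.01398
  eq          8.553    0.0736    0.7465
  solve Keq expr → x = 0.01398; check Q = 1.884

Direction: forward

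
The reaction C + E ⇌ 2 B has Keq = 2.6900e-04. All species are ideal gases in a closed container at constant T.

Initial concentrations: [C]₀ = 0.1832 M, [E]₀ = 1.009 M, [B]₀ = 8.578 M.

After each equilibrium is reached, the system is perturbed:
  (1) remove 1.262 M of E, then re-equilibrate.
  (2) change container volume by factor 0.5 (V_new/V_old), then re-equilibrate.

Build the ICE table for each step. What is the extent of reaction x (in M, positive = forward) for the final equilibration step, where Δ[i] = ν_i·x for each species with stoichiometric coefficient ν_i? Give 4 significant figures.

Q₀ = 398.1 vs Keq = 2.6900e-04 ⇒ Q>K, reverse
Step 1:
                    C           E           B
  I            0.1832       1.009       8.578
  C             4.249       4.249      -8.499
  E             4.433       5.258     0.07918
  solve Keq expr → x = -4.249; check Q = 2.6900e-04
Then remove 1.262 M of E.
Step 2:
                    C           E           B
  I             4.433       3.996     0.07918
  C          0.005035    0.005035    -0.01007
  E             4.438       4.001     0.06911
  solve Keq expr → x = -0.005035; check Q = 2.6900e-04
Then change container volume by factor 0.5 (V_new/V_old).
Step 3:
                    C           E           B
  I             8.875       8.003      0.1382
  C                 0           0           0
  E             8.875       8.003      0.1382
  solve Keq expr → x = 0; check Q = 2.6900e-04

x = 0 M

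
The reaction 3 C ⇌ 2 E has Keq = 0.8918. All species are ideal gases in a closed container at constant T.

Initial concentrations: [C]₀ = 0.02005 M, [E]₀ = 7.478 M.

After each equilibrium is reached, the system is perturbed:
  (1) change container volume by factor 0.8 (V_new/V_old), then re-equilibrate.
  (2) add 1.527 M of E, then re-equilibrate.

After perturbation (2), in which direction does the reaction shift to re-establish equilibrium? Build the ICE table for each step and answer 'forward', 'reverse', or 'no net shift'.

Q₀ = 6.9379e+06 vs Keq = 0.8918 ⇒ Q>K, reverse
Step 1:
                   C          E
  Initial    0.02005      7.478
  Change       3.165      -2.11
  Equil        3.185      5.368
  solve Keq expr → x = -1.055; check Q = 0.8918
Then change container volume by factor 0.8 (V_new/V_old).
Step 2:
                   C          E
  Initial      3.981       6.71
  Change     -0.2294      0.153
  Equil        3.752      6.863
  solve Keq expr → x = 0.07648; check Q = 0.8918
Then add 1.527 M of E.
Step 3:
                   C          E
  Initial      3.752       8.39
  Change      0.4377    -0.2918
  Equil         4.19      8.098
  solve Keq expr → x = -0.1459; check Q = 0.8918

Direction: reverse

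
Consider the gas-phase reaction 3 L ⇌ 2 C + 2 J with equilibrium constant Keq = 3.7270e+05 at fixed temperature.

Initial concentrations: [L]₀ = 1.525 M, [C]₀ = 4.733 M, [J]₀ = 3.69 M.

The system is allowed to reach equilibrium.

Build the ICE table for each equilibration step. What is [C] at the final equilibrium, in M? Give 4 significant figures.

Q₀ = 86 vs Keq = 3.7270e+05 ⇒ Q<K, forward
Step 1:
                  L         C         J
  init        1.525     4.733      3.69
  Δ          -1.402    0.9349    0.9349
  eq         0.1226     5.668     4.625
  solve Keq expr → x = 0.4675; check Q = 3.7270e+05

[C]_eq = 5.668 M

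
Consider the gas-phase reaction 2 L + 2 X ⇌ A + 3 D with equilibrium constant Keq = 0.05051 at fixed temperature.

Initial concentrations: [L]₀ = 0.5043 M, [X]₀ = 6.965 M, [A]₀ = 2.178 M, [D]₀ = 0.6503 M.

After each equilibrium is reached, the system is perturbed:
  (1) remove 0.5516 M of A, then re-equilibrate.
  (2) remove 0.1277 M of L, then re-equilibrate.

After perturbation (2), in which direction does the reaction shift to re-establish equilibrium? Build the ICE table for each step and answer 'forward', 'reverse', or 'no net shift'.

Direction: reverse

Q₀ = 0.04855 vs Keq = 0.05051 ⇒ Q<K, forward
Step 1:
                    L           X           A           D
  Initial      0.5043       6.965       2.178      0.6503
  Change    -0.003477   -0.003477    0.001739    0.005216
  Equil        0.5008       6.962        2.18      0.6555
  solve Keq expr → x = 0.001739; check Q = 0.05051
Then remove 0.5516 M of A.
Step 2:
                    L           X           A           D
  Initial      0.5008       6.962       1.628      0.6555
  Change     -0.02567    -0.02567     0.01284     0.03851
  Equil        0.4751       6.936       1.641       0.694
  solve Keq expr → x = 0.01284; check Q = 0.05051
Then remove 0.1277 M of L.
Step 3:
                    L           X           A           D
  Initial      0.3474       6.936       1.641       0.694
  Change      0.04878     0.04878    -0.02439    -0.07318
  Equil        0.3962       6.985       1.617      0.6209
  solve Keq expr → x = -0.02439; check Q = 0.05051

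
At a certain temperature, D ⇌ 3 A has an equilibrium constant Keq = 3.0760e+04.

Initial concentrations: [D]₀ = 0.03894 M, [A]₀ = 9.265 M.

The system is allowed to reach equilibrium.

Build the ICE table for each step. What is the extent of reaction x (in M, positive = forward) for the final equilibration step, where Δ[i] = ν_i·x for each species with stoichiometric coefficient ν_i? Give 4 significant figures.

Q₀ = 2.0424e+04 vs Keq = 3.0760e+04 ⇒ Q<K, forward
Step 1:
                    D           A
  Initial     0.03894       9.265
  Change     -0.01276     0.03829
  Equil       0.02618       9.303
  solve Keq expr → x = 0.01276; check Q = 3.0760e+04

x = 0.01276 M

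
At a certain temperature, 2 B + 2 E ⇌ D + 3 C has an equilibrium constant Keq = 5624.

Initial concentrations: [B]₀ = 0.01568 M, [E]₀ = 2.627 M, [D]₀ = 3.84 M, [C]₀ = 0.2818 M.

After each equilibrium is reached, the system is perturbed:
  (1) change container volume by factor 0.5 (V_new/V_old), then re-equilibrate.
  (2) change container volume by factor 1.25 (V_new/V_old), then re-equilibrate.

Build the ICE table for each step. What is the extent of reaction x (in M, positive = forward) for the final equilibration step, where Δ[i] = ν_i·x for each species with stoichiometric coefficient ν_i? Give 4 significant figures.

Q₀ = 50.65 vs Keq = 5624 ⇒ Q<K, forward
Step 1:
                    B           E           D           C
  init        0.01568       2.627        3.84      0.2818
  Δ          -0.01401    -0.01401    0.007006     0.02102
  eq         0.001668       2.613       3.847      0.3028
  solve Keq expr → x = 0.007006; check Q = 5624
Then change container volume by factor 0.5 (V_new/V_old).
Step 2:
                    B           E           D           C
  init       0.003336       5.226       7.694      0.6056
  Δ                 0           0           0           0
  eq         0.003336       5.226       7.694      0.6056
  solve Keq expr → x = 0; check Q = 5624
Then change container volume by factor 1.25 (V_new/V_old).
Step 3:
                    B           E           D           C
  init       0.002669       4.181       6.155      0.4845
  Δ                 0           0           0           0
  eq         0.002669       4.181       6.155      0.4845
  solve Keq expr → x = 0; check Q = 5624

x = 0 M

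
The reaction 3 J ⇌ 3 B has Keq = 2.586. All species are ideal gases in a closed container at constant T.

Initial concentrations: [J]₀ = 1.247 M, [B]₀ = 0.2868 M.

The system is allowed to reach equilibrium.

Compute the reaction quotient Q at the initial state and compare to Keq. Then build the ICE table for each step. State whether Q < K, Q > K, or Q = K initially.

Q₀ = 0.01217 vs Keq = 2.586 ⇒ Q<K, forward
Step 1:
                  J         B
  Initial     1.247    0.2868
  Change    -0.6005    0.6005
  Equil      0.6465    0.8873
  solve Keq expr → x = 0.2002; check Q = 2.586

Q₀ = 0.01217; Q < K (proceeds forward)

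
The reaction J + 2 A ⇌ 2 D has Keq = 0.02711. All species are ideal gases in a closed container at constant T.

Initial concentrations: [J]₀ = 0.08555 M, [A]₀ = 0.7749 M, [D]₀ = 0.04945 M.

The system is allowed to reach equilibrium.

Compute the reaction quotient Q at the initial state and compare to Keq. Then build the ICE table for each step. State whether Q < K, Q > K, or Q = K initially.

Q₀ = 0.0476; Q > K (proceeds reverse)

Q₀ = 0.0476 vs Keq = 0.02711 ⇒ Q>K, reverse
Step 1:
                   J          A          D
  Initial    0.08555     0.7749    0.04945
  Change    0.005243    0.01049   -0.01049
  Equil      0.09079     0.7854    0.03896
  solve Keq expr → x = -0.005243; check Q = 0.02711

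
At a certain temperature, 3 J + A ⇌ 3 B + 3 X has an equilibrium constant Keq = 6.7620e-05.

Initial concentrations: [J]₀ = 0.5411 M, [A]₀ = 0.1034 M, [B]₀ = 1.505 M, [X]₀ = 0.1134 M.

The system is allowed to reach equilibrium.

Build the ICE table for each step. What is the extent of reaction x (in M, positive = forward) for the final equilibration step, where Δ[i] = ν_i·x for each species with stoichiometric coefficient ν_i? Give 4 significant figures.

x = -0.03457 M

Q₀ = 0.3035 vs Keq = 6.7620e-05 ⇒ Q>K, reverse
Step 1:
                  J         A         B         X
  init       0.5411    0.1034     1.505    0.1134
  Δ          0.1037   0.03457   -0.1037   -0.1037
  eq         0.6448     0.138     1.401  0.009687
  solve Keq expr → x = -0.03457; check Q = 6.7620e-05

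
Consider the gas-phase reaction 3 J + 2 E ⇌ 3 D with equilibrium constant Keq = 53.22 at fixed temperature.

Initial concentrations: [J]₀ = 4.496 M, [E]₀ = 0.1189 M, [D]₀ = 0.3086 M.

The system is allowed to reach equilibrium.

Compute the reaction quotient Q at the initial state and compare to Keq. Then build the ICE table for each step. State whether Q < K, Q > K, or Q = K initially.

Q₀ = 0.02287; Q < K (proceeds forward)

Q₀ = 0.02287 vs Keq = 53.22 ⇒ Q<K, forward
Step 1:
                    J           E           D
  I             4.496      0.1189      0.3086
  C           -0.1708     -0.1138      0.1708
  E             4.325    0.005058      0.4794
  solve Keq expr → x = 0.05692; check Q = 53.22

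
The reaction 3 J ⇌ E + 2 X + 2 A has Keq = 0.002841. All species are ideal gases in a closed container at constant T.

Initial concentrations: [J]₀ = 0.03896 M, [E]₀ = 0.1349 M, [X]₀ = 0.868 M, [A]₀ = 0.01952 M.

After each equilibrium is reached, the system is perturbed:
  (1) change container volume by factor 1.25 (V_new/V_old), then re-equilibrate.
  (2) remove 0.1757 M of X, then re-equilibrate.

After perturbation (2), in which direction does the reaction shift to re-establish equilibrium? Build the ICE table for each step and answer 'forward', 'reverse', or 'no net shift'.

Direction: forward

Q₀ = 0.6549 vs Keq = 0.002841 ⇒ Q>K, reverse
Step 1:
                    J           E           X           A
  I           0.03896      0.1349       0.868     0.01952
  C           0.02501   -0.008336    -0.01667    -0.01667
  E           0.06397      0.1266      0.8513    0.002847
  solve Keq expr → x = -0.008336; check Q = 0.002841
Then change container volume by factor 1.25 (V_new/V_old).
Step 2:
                    J           E           X           A
  I           0.05118      0.1013      0.6811    0.002278
  C       -7.5216e-04  2.5072e-04  5.0144e-04  5.0144e-04
  E           0.05042      0.1015      0.6816    0.002779
  solve Keq expr → x = 2.5072e-04; check Q = 0.002841
Then remove 0.1757 M of X.
Step 3:
                    J           E           X           A
  I           0.05042      0.1015      0.5059    0.002779
  C         -0.001225  4.0833e-04  8.1666e-04  8.1666e-04
  E            0.0492      0.1019      0.5067    0.003596
  solve Keq expr → x = 4.0833e-04; check Q = 0.002841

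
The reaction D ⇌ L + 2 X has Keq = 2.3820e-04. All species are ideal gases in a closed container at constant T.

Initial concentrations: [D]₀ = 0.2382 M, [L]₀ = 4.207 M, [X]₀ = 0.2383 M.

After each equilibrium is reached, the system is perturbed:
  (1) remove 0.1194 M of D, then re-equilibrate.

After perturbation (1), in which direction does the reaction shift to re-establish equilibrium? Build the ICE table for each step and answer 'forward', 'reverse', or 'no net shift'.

Direction: reverse

Q₀ = 1.003 vs Keq = 2.3820e-04 ⇒ Q>K, reverse
Step 1:
                    D           L           X
  I            0.2382       4.207      0.2383
  C            0.1169     -0.1169     -0.2338
  E            0.3551        4.09    0.004547
  solve Keq expr → x = -0.1169; check Q = 2.3820e-04
Then remove 0.1194 M of D.
Step 2:
                    D           L           X
  I            0.2357        4.09    0.004547
  C        4.1958e-04 -4.1958e-04 -8.3915e-04
  E            0.2361        4.09    0.003708
  solve Keq expr → x = -4.1958e-04; check Q = 2.3820e-04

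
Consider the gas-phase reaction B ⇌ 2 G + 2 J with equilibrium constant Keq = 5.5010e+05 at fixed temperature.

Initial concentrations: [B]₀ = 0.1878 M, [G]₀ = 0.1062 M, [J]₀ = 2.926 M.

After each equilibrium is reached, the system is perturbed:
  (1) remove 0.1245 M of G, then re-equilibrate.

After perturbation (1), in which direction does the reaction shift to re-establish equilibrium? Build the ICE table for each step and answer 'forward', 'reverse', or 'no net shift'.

Direction: forward

Q₀ = 0.5142 vs Keq = 5.5010e+05 ⇒ Q<K, forward
Step 1:
                   B          G          J
  I           0.1878     0.1062      2.926
  C          -0.1878     0.3756     0.3756
  E       4.5996e-06     0.4818      3.302
  solve Keq expr → x = 0.1878; check Q = 5.5010e+05
Then remove 0.1245 M of G.
Step 2:
                   B          G          J
  I       4.5996e-06     0.3573      3.302
  C       -2.0700e-06 4.1399e-06 4.1399e-06
  E       2.5296e-06     0.3573      3.302
  solve Keq expr → x = 2.0700e-06; check Q = 5.5010e+05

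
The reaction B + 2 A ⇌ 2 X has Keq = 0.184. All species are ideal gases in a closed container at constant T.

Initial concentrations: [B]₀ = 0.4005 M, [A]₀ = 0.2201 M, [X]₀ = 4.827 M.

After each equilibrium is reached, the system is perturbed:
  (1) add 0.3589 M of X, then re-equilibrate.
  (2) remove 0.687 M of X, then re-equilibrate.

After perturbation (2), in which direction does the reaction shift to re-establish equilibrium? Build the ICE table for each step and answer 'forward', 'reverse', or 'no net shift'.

Direction: forward

Q₀ = 1201 vs Keq = 0.184 ⇒ Q>K, reverse
Step 1:
                   B          A          X
  I           0.4005     0.2201      4.827
  C            1.479      2.958     -2.958
  E             1.88      3.178      1.869
  solve Keq expr → x = -1.479; check Q = 0.184
Then add 0.3589 M of X.
Step 2:
                   B          A          X
  I             1.88      3.178      2.228
  C          0.09708     0.1942    -0.1942
  E            1.977      3.372      2.034
  solve Keq expr → x = -0.09708; check Q = 0.184
Then remove 0.687 M of X.
Step 3:
                   B          A          X
  I            1.977      3.372      1.347
  C          -0.1869    -0.3739     0.3739
  E             1.79      2.998      1.721
  solve Keq expr → x = 0.1869; check Q = 0.184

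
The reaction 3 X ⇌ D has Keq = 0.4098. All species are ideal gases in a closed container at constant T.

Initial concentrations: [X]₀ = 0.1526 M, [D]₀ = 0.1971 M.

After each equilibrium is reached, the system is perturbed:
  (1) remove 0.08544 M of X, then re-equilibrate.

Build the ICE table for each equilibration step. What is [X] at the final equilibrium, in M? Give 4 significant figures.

Q₀ = 55.47 vs Keq = 0.4098 ⇒ Q>K, reverse
Step 1:
                    X           D
  init         0.1526      0.1971
  Δ            0.3923     -0.1308
  eq           0.5449     0.06632
  solve Keq expr → x = -0.1308; check Q = 0.4098
Then remove 0.08544 M of X.
Step 2:
                    X           D
  init         0.4595     0.06632
  Δ           0.04298    -0.01433
  eq           0.5025     0.05199
  solve Keq expr → x = -0.01433; check Q = 0.4098

[X]_eq = 0.5025 M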